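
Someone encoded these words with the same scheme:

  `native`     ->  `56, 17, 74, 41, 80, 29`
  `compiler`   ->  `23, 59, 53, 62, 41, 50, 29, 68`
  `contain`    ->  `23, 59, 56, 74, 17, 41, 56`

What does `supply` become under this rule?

n(#14)→56 and a(#1)→17: differences scale by 3, so n = 3·pos + 14. With a=1..z=26, the number is 3·pos + 14.
On supply: s=19→71, u=21→77, p=16→62, p=16→62, l=12→50, y=25→89.

71, 77, 62, 62, 50, 89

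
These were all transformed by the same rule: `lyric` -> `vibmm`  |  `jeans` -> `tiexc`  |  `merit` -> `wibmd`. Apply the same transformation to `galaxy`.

qevehi

Two shifts are in play — +4 for a/e/i/o/u, +10 for every other letter.
On galaxy: g(cons)+10=q, a(vowel)+4=e, l(cons)+10=v, a(vowel)+4=e, x(cons)+10=h, y(cons)+10=i.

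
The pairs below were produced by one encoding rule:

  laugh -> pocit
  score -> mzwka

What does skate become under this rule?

mbisa

The output letters match the input read backwards, each shifted +8: laugh reversed is hgual. The word is reversed, then every letter is shifted forward by 8.
On skate: reverse → etaks; then shift: e+8=m, t+8=b, a+8=i, k+8=s, s+8=a.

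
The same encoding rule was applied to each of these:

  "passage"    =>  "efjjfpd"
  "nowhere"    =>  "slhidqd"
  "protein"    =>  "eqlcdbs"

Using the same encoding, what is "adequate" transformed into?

fkdxvfcd

p(15)→e(4) and a(0)→f(5) fit y≡19x+5 (mod 26); the inverse of 19 mod 26 is 11. Each letter's alphabet position (a=0..z=25) is mapped through 19·x+5 mod 26 — an affine cipher.
On adequate: a(0)→19·0+5≡5=f; d(3)→19·3+5≡10=k; e(4)→19·4+5≡3=d; q(16)→19·16+5≡23=x; u(20)→19·20+5≡21=v; a(0)→19·0+5≡5=f; t(19)→19·19+5≡2=c; e(4)→19·4+5≡3=d (all mod 26).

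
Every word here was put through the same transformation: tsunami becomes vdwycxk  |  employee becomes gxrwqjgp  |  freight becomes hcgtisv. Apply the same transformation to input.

Shifts by position in tsunami: pos 0: t→v (+2), pos 1: s→d (+11), pos 2: u→w (+2), pos 3: n→y (+11) — repeating every 2. The shifts repeat in a cycle of length 2: positions 0,1,… shift by +2, +11, then the pattern repeats.
On input: i+2=k, n+11=y, p+2=r, u+11=f, t+2=v.

kyrfv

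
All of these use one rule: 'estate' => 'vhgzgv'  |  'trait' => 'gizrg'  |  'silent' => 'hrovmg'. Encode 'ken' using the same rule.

pvm

Each pair mirrors across the alphabet (e↔v, s↔h, t↔g): positions sum to 25. Letters are reflected about the middle of the alphabet (position → 25−position): Atbash.
Applying it to ken: k↔p, e↔v, n↔m.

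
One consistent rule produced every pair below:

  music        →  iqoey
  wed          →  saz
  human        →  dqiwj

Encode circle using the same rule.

yenyha

Compare letters: m→i is +22, u→q is +22, s→o is +22 — a constant shift. It's a constant shift of +22 (ROT22).
Applying it to circle: c+22=y, i+22=e, r+22=n, c+22=y, l+22=h, e+22=a.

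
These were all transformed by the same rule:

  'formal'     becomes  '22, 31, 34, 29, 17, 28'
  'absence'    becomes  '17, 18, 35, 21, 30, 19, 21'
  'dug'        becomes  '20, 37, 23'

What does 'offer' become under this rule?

Letters become their 1-based position plus 16 (so a→17, b→18, …).
For offer: o=15→31, f=6→22, f=6→22, e=5→21, r=18→34.

31, 22, 22, 21, 34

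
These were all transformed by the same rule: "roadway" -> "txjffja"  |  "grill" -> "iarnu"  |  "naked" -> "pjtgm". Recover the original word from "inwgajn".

general

The shifts repeat in a cycle of length 3: positions 0,1,… shift by +2, +9, +9, then the pattern repeats.
Decoding inwgajn: i−2=g, n−9=e, w−9=n, g−2=e, a−9=r, j−9=a, n−2=l.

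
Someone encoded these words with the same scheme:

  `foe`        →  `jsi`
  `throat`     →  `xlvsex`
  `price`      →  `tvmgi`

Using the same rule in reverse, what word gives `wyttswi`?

Compare letters: f→j is +4, o→s is +4, e→i is +4 — a constant shift. Every letter moves 4 places later in the alphabet, wrapping around z→a.
Undoing it on wyttswi: w−4=s, y−4=u, t−4=p, t−4=p, s−4=o, w−4=s, i−4=e.

suppose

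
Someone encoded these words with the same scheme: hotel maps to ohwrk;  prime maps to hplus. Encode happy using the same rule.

The output letters match the input read backwards, each shifted +3: hotel reversed is letoh. Two steps: reverse the string, then apply a Caesar shift of +3.
Applying it to happy: reverse → yppah; then shift: y+3=b, p+3=s, p+3=s, a+3=d, h+3=k.

bssdk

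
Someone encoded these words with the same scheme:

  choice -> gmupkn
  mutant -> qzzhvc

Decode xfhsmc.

In choice: c→g is +4, h→m is +5, o→u is +6, i→p is +7 — the shift increases by 1 each position. The shift increases by 1 at each position, starting from +4: 4, 5, 6, ….
Reversing it on xfhsmc: x−4=t, f−5=a, h−6=b, s−7=l, m−8=e, c−9=t.

tablet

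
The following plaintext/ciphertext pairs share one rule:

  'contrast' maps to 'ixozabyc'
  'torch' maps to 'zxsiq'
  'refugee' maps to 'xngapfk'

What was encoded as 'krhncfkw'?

Shifts by position in contrast: pos 0: c→i (+6), pos 1: o→x (+9), pos 2: n→o (+1), pos 3: t→z (+6), pos 4: r→a (+9), pos 5: a→b (+1) — repeating every 3. It's a Vigenère-style cipher with numeric key [6,9,1]: position i shifts by key[i mod 3].
Reversing it on krhncfkw: k−6=e, r−9=i, h−1=g, n−6=h, c−9=t, f−1=e, k−6=e, w−9=n.

eighteen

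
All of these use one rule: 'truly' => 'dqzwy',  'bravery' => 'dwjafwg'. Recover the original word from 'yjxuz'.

upset

Read the word backwards and shift each letter +5.
Decoding yjxuz: shift back: y−5=t, j−5=e, x−5=s, u−5=p, z−5=u → tespu; then reverse → upset.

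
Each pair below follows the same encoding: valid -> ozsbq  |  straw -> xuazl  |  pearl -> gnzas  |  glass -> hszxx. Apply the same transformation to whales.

lezsnx

v(21)→o(14) and a(0)→z(25) fit y≡23x+25 (mod 26); the inverse of 23 mod 26 is 17. Treating letters as 0–25, the rule is x ↦ 23x + 25 (mod 26).
For whales: w(22)→23·22+25≡11=l; h(7)→23·7+25≡4=e; a(0)→23·0+25≡25=z; l(11)→23·11+25≡18=s; e(4)→23·4+25≡13=n; s(18)→23·18+25≡23=x (all mod 26).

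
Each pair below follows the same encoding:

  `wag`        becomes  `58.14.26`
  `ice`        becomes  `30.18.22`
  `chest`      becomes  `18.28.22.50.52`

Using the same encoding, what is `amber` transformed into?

w(#23)→58 and a(#1)→14: differences scale by 2, so n = 2·pos + 12. Each letter becomes 2×(its alphabet position, a=1..z=26) + 12.
On amber: a=1→14, m=13→38, b=2→16, e=5→22, r=18→48.

14.38.16.22.48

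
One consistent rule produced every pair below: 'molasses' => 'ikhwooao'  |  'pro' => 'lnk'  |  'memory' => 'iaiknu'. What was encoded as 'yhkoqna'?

closure

Every letter moves 22 places later in the alphabet, wrapping around z→a.
Reversing it on yhkoqna: y−22=c, h−22=l, k−22=o, o−22=s, q−22=u, n−22=r, a−22=e.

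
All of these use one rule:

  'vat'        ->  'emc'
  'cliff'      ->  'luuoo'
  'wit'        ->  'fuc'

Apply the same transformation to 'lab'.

The rule splits by letter class: vowels +12, consonants +9.
Applying it to lab: l(cons)+9=u, a(vowel)+12=m, b(cons)+9=k.

umk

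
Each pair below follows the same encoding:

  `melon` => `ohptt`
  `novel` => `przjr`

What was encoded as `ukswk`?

In melon: m→o is +2, e→h is +3, l→p is +4, o→t is +5 — the shift increases by 1 each position. Each letter shifts forward by (position + 2), i.e. 2, 3, 4, … — the shift grows by one for each successive letter.
Reversing it on ukswk: u−2=s, k−3=h, s−4=o, w−5=r, k−6=e.

shore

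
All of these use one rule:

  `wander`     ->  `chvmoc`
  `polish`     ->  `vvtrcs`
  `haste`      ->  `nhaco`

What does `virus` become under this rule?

In wander: w→c is +6, a→h is +7, n→v is +8, d→m is +9 — the shift increases by 1 each position. The shift increases by 1 at each position, starting from +6: 6, 7, 8, ….
For virus: v+6=b, i+7=p, r+8=z, u+9=d, s+10=c.

bpzdc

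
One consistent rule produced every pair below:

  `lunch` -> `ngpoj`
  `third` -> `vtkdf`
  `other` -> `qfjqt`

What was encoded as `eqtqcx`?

A repeating key of period 2 is used — shifts +2, +12 over and over.
Decoding eqtqcx: e−2=c, q−12=e, t−2=r, q−12=e, c−2=a, x−12=l.

cereal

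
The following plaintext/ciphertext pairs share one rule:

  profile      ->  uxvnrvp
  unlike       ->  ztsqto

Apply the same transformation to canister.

In profile: p→u is +5, r→x is +6, o→v is +7, f→n is +8 — the shift increases by 1 each position. The shift increases by 1 at each position, starting from +5: 5, 6, 7, ….
On canister: c+5=h, a+6=g, n+7=u, i+8=q, s+9=b, t+10=d, e+11=p, r+12=d.

hguqbdpd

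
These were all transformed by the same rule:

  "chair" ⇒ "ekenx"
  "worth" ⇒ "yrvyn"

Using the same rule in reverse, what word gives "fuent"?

drain

In chair: c→e is +2, h→k is +3, a→e is +4, i→n is +5 — the shift increases by 1 each position. Each letter shifts forward by (position + 2), i.e. 2, 3, 4, … — the shift grows by one for each successive letter.
Decoding fuent: f−2=d, u−3=r, e−4=a, n−5=i, t−6=n.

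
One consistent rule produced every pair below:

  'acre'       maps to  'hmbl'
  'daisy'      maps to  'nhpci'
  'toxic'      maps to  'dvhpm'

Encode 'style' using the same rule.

cdivl

The shift depends on letter class: consonant c→m is +10, but vowel a→h is +7. Two shifts are in play — +7 for a/e/i/o/u, +10 for every other letter.
Applying it to style: s(cons)+10=c, t(cons)+10=d, y(cons)+10=i, l(cons)+10=v, e(vowel)+7=l.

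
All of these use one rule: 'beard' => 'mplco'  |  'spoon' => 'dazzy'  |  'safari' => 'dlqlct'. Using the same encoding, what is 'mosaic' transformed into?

Every letter moves 11 places later in the alphabet, wrapping around z→a.
Applying it to mosaic: m+11=x, o+11=z, s+11=d, a+11=l, i+11=t, c+11=n.

xzdltn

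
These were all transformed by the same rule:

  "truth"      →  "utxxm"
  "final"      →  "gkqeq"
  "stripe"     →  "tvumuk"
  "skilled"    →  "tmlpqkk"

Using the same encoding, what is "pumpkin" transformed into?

qwptpou

In truth: t→u is +1, r→t is +2, u→x is +3, t→x is +4 — the shift increases by 1 each position. The shift increases by 1 at each position, starting from +1: 1, 2, 3, ….
For pumpkin: p+1=q, u+2=w, m+3=p, p+4=t, k+5=p, i+6=o, n+7=u.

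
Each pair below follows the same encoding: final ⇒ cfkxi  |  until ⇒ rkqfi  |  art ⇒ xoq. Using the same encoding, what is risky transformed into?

ofphv

Compare letters: f→c is +23, i→f is +23, n→k is +23 — a constant shift. This is a Caesar cipher with shift 23.
On risky: r+23=o, i+23=f, s+23=p, k+23=h, y+23=v.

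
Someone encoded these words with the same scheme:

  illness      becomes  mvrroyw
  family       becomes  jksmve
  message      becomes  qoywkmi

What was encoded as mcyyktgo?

It's a Vigenère-style cipher with numeric key [4,10,6]: position i shifts by key[i mod 3].
Decoding mcyyktgo: m−4=i, c−10=s, y−6=s, y−4=u, k−10=a, t−6=n, g−4=c, o−10=e.

issuance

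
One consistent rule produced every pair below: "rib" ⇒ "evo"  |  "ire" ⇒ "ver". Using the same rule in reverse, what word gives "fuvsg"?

Compare letters: r→e is +13, i→v is +13, b→o is +13 — a constant shift. It's a constant shift of +13 (ROT13).
Undoing it on fuvsg: f−13=s, u−13=h, v−13=i, s−13=f, g−13=t.

shift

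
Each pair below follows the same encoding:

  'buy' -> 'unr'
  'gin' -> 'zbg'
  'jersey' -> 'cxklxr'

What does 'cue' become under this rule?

vnx

Compare letters: b→u is +19, u→n is +19, y→r is +19 — a constant shift. It's a constant shift of +19 (ROT19).
Applying it to cue: c+19=v, u+19=n, e+19=x.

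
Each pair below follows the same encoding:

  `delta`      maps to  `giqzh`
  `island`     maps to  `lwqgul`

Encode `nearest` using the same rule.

In delta: d→g is +3, e→i is +4, l→q is +5, t→z is +6 — the shift increases by 1 each position. Letter i (0-indexed) is shifted by i+3, so successive shifts are 3, 4, 5, ….
Applying it to nearest: n+3=q, e+4=i, a+5=f, r+6=x, e+7=l, s+8=a, t+9=c.

qifxlac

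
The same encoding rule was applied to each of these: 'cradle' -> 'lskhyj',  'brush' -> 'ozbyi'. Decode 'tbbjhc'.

vacuum

The output letters match the input read backwards, each shifted +7: cradle reversed is eldarc. The word is reversed, then every letter is shifted forward by 7.
Undoing it on tbbjhc: shift back: t−7=m, b−7=u, b−7=u, j−7=c, h−7=a, c−7=v → muucav; then reverse → vacuum.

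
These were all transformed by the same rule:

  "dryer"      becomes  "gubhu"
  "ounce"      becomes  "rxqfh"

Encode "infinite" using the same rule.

Compare letters: d→g is +3, r→u is +3, y→b is +3 — a constant shift. Every letter moves 3 places later in the alphabet, wrapping around z→a.
For infinite: i+3=l, n+3=q, f+3=i, i+3=l, n+3=q, i+3=l, t+3=w, e+3=h.

lqilqlwh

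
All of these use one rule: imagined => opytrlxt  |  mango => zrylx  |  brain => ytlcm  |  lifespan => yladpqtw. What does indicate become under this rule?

The output letters match the input read backwards, each shifted +11: imagined reversed is denigami. The word is reversed, then every letter is shifted forward by 11.
On indicate: reverse → etacidni; then shift: e+11=p, t+11=e, a+11=l, c+11=n, i+11=t, d+11=o, n+11=y, i+11=t.

pelntoyt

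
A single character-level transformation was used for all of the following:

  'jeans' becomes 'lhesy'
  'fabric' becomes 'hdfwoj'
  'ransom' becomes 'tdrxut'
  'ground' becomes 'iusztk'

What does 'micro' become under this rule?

In jeans: j→l is +2, e→h is +3, a→e is +4, n→s is +5 — the shift increases by 1 each position. Each letter shifts forward by (position + 2), i.e. 2, 3, 4, … — the shift grows by one for each successive letter.
Applying it to micro: m+2=o, i+3=l, c+4=g, r+5=w, o+6=u.

olgwu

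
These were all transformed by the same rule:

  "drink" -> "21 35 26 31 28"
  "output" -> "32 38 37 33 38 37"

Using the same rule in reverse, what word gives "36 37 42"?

sty

d is letter #4 and maps to 21: an offset of 17. Letters become their 1-based position plus 17 (so a→18, b→19, …).
Undoing it on 36 37 42: 36→(36−17)÷1=19=s, 37→(37−17)÷1=20=t, 42→(42−17)÷1=25=y.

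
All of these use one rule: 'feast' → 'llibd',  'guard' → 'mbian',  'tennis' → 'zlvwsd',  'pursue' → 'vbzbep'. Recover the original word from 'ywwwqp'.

In feast: f→l is +6, e→l is +7, a→i is +8, s→b is +9 — the shift increases by 1 each position. Each letter shifts forward by (position + 6), i.e. 6, 7, 8, … — the shift grows by one for each successive letter.
Undoing it on ywwwqp: y−6=s, w−7=p, w−8=o, w−9=n, q−10=g, p−11=e.

sponge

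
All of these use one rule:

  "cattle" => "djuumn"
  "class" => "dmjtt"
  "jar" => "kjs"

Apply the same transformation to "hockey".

The shift depends on letter class: consonant c→d is +1, but vowel a→j is +9. Two shifts are in play — +9 for a/e/i/o/u, +1 for every other letter.
Applying it to hockey: h(cons)+1=i, o(vowel)+9=x, c(cons)+1=d, k(cons)+1=l, e(vowel)+9=n, y(cons)+1=z.

ixdlnz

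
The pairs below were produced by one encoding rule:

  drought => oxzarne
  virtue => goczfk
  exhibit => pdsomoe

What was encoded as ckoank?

It's a Vigenère-style cipher with numeric key [11,6]: position i shifts by key[i mod 2].
Decoding ckoank: c−11=r, k−6=e, o−11=d, a−6=u, n−11=c, k−6=e.

reduce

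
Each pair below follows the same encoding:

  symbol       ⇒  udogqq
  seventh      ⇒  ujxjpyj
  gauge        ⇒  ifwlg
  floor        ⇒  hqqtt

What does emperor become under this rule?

grrjttt

A repeating key of period 2 is used — shifts +2, +5 over and over.
On emperor: e+2=g, m+5=r, p+2=r, e+5=j, r+2=t, o+5=t, r+2=t.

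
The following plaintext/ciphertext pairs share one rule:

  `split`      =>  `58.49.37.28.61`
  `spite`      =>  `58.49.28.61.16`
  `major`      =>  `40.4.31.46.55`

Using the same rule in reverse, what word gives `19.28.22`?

With a=1..z=26, the number is 3·pos + 1.
Reversing it on 19.28.22: 19→(19−1)÷3=6=f, 28→(28−1)÷3=9=i, 22→(22−1)÷3=7=g.

fig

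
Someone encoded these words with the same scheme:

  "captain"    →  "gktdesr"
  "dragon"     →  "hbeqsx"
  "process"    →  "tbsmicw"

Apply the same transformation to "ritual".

Shifts by position in captain: pos 0: c→g (+4), pos 1: a→k (+10), pos 2: p→t (+4), pos 3: t→d (+10) — repeating every 2. The shifts repeat in a cycle of length 2: positions 0,1,… shift by +4, +10, then the pattern repeats.
Applying it to ritual: r+4=v, i+10=s, t+4=x, u+10=e, a+4=e, l+10=v.

vsxeev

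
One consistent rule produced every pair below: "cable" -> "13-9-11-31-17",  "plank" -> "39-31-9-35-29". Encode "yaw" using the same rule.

57-9-53

With a=1..z=26, the number is 2·pos + 7.
On yaw: y=25→57, a=1→9, w=23→53.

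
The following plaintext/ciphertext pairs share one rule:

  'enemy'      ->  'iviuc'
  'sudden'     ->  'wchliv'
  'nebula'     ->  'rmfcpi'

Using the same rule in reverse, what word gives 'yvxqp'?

until

Shifts by position in enemy: pos 0: e→i (+4), pos 1: n→v (+8), pos 2: e→i (+4), pos 3: m→u (+8) — repeating every 2. A repeating key of period 2 is used — shifts +4, +8 over and over.
Undoing it on yvxqp: y−4=u, v−8=n, x−4=t, q−8=i, p−4=l.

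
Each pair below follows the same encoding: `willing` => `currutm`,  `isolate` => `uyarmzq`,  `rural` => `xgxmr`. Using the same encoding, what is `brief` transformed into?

hxuql

The shift depends on letter class: consonant w→c is +6, but vowel i→u is +12. Vowels shift forward by 12 and consonants shift forward by 6.
Applying it to brief: b(cons)+6=h, r(cons)+6=x, i(vowel)+12=u, e(vowel)+12=q, f(cons)+6=l.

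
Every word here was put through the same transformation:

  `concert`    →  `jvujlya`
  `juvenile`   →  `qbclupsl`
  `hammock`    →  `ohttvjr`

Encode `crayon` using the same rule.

jyhfvu

Every letter moves 7 places later in the alphabet, wrapping around z→a.
Applying it to crayon: c+7=j, r+7=y, a+7=h, y+7=f, o+7=v, n+7=u.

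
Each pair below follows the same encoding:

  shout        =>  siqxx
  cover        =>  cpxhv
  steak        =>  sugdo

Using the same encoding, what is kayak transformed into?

In shout: s→s is +0, h→i is +1, o→q is +2, u→x is +3 — the shift increases by 1 each position. Letter i (0-indexed) is shifted by i+0, so successive shifts are 0, 1, 2, ….
Applying it to kayak: k+0=k, a+1=b, y+2=a, a+3=d, k+4=o.

kbado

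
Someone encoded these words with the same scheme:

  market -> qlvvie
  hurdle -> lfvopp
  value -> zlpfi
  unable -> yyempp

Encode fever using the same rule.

jpzpv

A repeating key of period 2 is used — shifts +4, +11 over and over.
Applying it to fever: f+4=j, e+11=p, v+4=z, e+11=p, r+4=v.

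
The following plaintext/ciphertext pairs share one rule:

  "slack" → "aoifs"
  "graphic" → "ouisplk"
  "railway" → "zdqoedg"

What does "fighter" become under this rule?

nlokbhz

Shifts by position in slack: pos 0: s→a (+8), pos 1: l→o (+3), pos 2: a→i (+8), pos 3: c→f (+3) — repeating every 2. A repeating key of period 2 is used — shifts +8, +3 over and over.
For fighter: f+8=n, i+3=l, g+8=o, h+3=k, t+8=b, e+3=h, r+8=z.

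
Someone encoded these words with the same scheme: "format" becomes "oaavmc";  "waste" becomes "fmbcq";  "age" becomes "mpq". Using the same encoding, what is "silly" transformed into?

buuuh

The shift depends on letter class: consonant f→o is +9, but vowel o→a is +12. Two shifts are in play — +12 for a/e/i/o/u, +9 for every other letter.
Applying it to silly: s(cons)+9=b, i(vowel)+12=u, l(cons)+9=u, l(cons)+9=u, y(cons)+9=h.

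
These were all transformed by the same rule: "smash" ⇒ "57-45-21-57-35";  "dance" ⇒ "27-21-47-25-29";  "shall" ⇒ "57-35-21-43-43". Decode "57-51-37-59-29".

spite

The formula is n = 2×(alphabet index, a=1) + 19.
Reversing it on 57-51-37-59-29: 57→(57−19)÷2=19=s, 51→(51−19)÷2=16=p, 37→(37−19)÷2=9=i, 59→(59−19)÷2=20=t, 29→(29−19)÷2=5=e.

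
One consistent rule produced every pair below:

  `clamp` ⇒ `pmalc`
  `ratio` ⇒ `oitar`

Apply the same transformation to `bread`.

daerb

The output letters match the input read backwards: clamp reversed is pmalc. It's just the letters in reverse order.
Applying it to bread: reverse → daerb.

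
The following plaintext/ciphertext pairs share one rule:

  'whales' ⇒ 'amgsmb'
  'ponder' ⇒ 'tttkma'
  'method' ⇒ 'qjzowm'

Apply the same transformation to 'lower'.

ptclz

The shift increases by 1 at each position, starting from +4: 4, 5, 6, ….
On lower: l+4=p, o+5=t, w+6=c, e+7=l, r+8=z.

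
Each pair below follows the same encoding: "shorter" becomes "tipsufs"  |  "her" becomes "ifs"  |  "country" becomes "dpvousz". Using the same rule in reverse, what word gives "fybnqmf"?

example

Compare letters: s→t is +1, h→i is +1, o→p is +1 — a constant shift. Every letter moves 1 place later in the alphabet, wrapping around z→a.
Decoding fybnqmf: f−1=e, y−1=x, b−1=a, n−1=m, q−1=p, m−1=l, f−1=e.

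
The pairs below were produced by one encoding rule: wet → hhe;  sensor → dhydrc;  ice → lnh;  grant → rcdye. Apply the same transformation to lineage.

The shift depends on letter class: consonant w→h is +11, but vowel e→h is +3. Vowels shift forward by 3 and consonants shift forward by 11.
On lineage: l(cons)+11=w, i(vowel)+3=l, n(cons)+11=y, e(vowel)+3=h, a(vowel)+3=d, g(cons)+11=r, e(vowel)+3=h.

wlyhdrh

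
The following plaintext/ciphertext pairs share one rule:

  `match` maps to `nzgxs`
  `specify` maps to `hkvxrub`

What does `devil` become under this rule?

Letters are reflected about the middle of the alphabet (position → 25−position): Atbash.
Applying it to devil: d↔w, e↔v, v↔e, i↔r, l↔o.

wvero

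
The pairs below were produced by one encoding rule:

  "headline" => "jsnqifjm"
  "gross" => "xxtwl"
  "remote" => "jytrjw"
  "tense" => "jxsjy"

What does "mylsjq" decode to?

length

The output letters match the input read backwards, each shifted +5: headline reversed is enildaeh. Read the word backwards and shift each letter +5.
Reversing it on mylsjq: shift back: m−5=h, y−5=t, l−5=g, s−5=n, j−5=e, q−5=l → htgnel; then reverse → length.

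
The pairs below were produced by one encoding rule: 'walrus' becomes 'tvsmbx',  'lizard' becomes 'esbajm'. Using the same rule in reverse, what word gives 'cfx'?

The output letters match the input read backwards, each shifted +1: walrus reversed is surlaw. Read the word backwards and shift each letter +1.
Reversing it on cfx: shift back: c−1=b, f−1=e, x−1=w → bew; then reverse → web.

web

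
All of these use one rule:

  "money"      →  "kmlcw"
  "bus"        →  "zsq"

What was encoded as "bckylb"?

Compare letters: m→k is +24, o→m is +24, n→l is +24 — a constant shift. Every letter moves 24 places later in the alphabet, wrapping around z→a.
Undoing it on bckylb: b−24=d, c−24=e, k−24=m, y−24=a, l−24=n, b−24=d.

demand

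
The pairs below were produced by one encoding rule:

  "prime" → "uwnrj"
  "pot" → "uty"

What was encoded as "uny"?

pit

Each letter is shifted forward by 5 in the alphabet (a Caesar shift of +5).
Reversing it on uny: u−5=p, n−5=i, y−5=t.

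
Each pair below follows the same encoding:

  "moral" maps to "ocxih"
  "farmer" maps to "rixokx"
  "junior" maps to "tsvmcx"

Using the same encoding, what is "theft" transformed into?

lfkrl

m(12)→o(14) and o(14)→c(2) fit y≡7x+8 (mod 26); the inverse of 7 mod 26 is 15. Each letter's alphabet position (a=0..z=25) is mapped through 7·x+8 mod 26 — an affine cipher.
On theft: t(19)→7·19+8≡11=l; h(7)→7·7+8≡5=f; e(4)→7·4+8≡10=k; f(5)→7·5+8≡17=r; t(19)→7·19+8≡11=l (all mod 26).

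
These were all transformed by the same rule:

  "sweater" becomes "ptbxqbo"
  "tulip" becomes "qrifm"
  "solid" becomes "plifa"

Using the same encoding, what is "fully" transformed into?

criiv

Compare letters: s→p is +23, w→t is +23, e→b is +23 — a constant shift. It's a constant shift of +23 (ROT23).
For fully: f+23=c, u+23=r, l+23=i, l+23=i, y+23=v.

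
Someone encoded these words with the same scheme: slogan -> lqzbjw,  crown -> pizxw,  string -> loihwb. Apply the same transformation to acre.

jpiv

s(18)→l(11) and l(11)→q(16) fit y≡3x+9 (mod 26); the inverse of 3 mod 26 is 9. This is an affine cipher: with a=0,…,z=25, each position x becomes (3x+9) mod 26.
For acre: a(0)→3·0+9≡9=j; c(2)→3·2+9≡15=p; r(17)→3·17+9≡8=i; e(4)→3·4+9≡21=v (all mod 26).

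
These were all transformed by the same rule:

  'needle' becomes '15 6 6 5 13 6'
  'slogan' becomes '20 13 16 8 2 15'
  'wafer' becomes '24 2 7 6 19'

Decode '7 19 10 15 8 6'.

n is letter #14 and maps to 15: an offset of 1. The number is (letter's place in the alphabet, a=1) + 1.
Undoing it on 7 19 10 15 8 6: 7→(7−1)÷1=6=f, 19→(19−1)÷1=18=r, 10→(10−1)÷1=9=i, 15→(15−1)÷1=14=n, 8→(8−1)÷1=7=g, 6→(6−1)÷1=5=e.

fringe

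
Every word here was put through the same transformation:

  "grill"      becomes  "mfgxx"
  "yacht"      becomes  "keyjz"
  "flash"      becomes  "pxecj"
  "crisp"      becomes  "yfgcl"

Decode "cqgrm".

swing

g(6)→m(12) and r(17)→f(5) fit y≡23x+4 (mod 26); the inverse of 23 mod 26 is 17. Treating letters as 0–25, the rule is x ↦ 23x + 4 (mod 26).
Decoding cqgrm: c(2)→17·(2−4)≡18=s; q(16)→17·(16−4)≡22=w; g(6)→17·(6−4)≡8=i; r(17)→17·(17−4)≡13=n; m(12)→17·(12−4)≡6=g (all mod 26).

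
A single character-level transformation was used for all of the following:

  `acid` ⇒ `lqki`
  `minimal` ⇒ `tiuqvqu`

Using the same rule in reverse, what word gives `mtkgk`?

cycle

Two steps: reverse the string, then apply a Caesar shift of +8.
Reversing it on mtkgk: shift back: m−8=e, t−8=l, k−8=c, g−8=y, k−8=c → elcyc; then reverse → cycle.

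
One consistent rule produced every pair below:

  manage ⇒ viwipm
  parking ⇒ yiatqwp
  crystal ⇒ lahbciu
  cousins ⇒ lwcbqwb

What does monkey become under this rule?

The shift depends on letter class: consonant m→v is +9, but vowel a→i is +8. Two shifts are in play — +8 for a/e/i/o/u, +9 for every other letter.
On monkey: m(cons)+9=v, o(vowel)+8=w, n(cons)+9=w, k(cons)+9=t, e(vowel)+8=m, y(cons)+9=h.

vwwtmh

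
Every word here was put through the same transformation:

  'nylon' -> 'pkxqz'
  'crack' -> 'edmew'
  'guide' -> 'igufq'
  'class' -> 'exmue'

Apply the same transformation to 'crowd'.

edayp

Shifts by position in nylon: pos 0: n→p (+2), pos 1: y→k (+12), pos 2: l→x (+12), pos 3: o→q (+2), pos 4: n→z (+12) — repeating every 3. The shifts repeat in a cycle of length 3: positions 0,1,… shift by +2, +12, +12, then the pattern repeats.
For crowd: c+2=e, r+12=d, o+12=a, w+2=y, d+12=p.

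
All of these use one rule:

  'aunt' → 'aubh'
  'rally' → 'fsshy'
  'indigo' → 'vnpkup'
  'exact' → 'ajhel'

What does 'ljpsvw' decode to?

The output letters match the input read backwards, each shifted +7: aunt reversed is tnua. Two steps: reverse the string, then apply a Caesar shift of +7.
Reversing it on ljpsvw: shift back: l−7=e, j−7=c, p−7=i, s−7=l, v−7=o, w−7=p → ecilop; then reverse → police.

police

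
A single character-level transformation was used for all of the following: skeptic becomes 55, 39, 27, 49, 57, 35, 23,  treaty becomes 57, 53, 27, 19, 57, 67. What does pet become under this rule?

49, 27, 57

s(#19)→55 and k(#11)→39: differences scale by 2, so n = 2·pos + 17. With a=1..z=26, the number is 2·pos + 17.
On pet: p=16→49, e=5→27, t=20→57.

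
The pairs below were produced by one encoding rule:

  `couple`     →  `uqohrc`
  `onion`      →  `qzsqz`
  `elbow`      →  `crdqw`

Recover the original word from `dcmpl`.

c(2)→u(20) and o(14)→q(16) fit y≡17x+12 (mod 26); the inverse of 17 mod 26 is 23. Each letter's alphabet position (a=0..z=25) is mapped through 17·x+12 mod 26 — an affine cipher.
Reversing it on dcmpl: d(3)→23·(3−12)≡1=b; c(2)→23·(2−12)≡4=e; m(12)→23·(12−12)≡0=a; p(15)→23·(15−12)≡17=r; l(11)→23·(11−12)≡3=d (all mod 26).

beard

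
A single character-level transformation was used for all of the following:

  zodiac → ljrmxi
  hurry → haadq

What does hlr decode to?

icy

The output letters match the input read backwards, each shifted +9: zodiac reversed is caidoz. The word is reversed, then every letter is shifted forward by 9.
Decoding hlr: shift back: h−9=y, l−9=c, r−9=i → yci; then reverse → icy.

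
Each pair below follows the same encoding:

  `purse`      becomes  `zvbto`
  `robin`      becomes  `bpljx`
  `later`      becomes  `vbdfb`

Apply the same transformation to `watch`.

The shifts repeat in a cycle of length 2: positions 0,1,… shift by +10, +1, then the pattern repeats.
For watch: w+10=g, a+1=b, t+10=d, c+1=d, h+10=r.

gbddr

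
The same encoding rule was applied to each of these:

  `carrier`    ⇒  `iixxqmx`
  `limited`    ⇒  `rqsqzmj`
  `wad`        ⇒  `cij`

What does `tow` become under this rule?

Two shifts are in play — +8 for a/e/i/o/u, +6 for every other letter.
For tow: t(cons)+6=z, o(vowel)+8=w, w(cons)+6=c.

zwc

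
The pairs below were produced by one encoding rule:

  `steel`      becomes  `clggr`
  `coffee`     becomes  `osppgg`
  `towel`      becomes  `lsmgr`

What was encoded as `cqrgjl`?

s(18)→c(2) and t(19)→l(11) fit y≡9x+22 (mod 26); the inverse of 9 mod 26 is 3. Each letter's alphabet position (a=0..z=25) is mapped through 9·x+22 mod 26 — an affine cipher.
Reversing it on cqrgjl: c(2)→3·(2−22)≡18=s; q(16)→3·(16−22)≡8=i; r(17)→3·(17−22)≡11=l; g(6)→3·(6−22)≡4=e; j(9)→3·(9−22)≡13=n; l(11)→3·(11−22)≡19=t (all mod 26).

silent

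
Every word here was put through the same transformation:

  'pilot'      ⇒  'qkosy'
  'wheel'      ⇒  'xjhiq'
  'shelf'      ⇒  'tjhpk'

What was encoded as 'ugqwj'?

In pilot: p→q is +1, i→k is +2, l→o is +3, o→s is +4 — the shift increases by 1 each position. Letter i (0-indexed) is shifted by i+1, so successive shifts are 1, 2, 3, ….
Reversing it on ugqwj: u−1=t, g−2=e, q−3=n, w−4=s, j−5=e.

tense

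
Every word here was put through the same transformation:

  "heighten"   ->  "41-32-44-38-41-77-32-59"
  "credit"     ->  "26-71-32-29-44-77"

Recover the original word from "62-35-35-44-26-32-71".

officer

Each letter becomes 3×(its alphabet position, a=1..z=26) + 17.
Reversing it on 62-35-35-44-26-32-71: 62→(62−17)÷3=15=o, 35→(35−17)÷3=6=f, 35→(35−17)÷3=6=f, 44→(44−17)÷3=9=i, 26→(26−17)÷3=3=c, 32→(32−17)÷3=5=e, 71→(71−17)÷3=18=r.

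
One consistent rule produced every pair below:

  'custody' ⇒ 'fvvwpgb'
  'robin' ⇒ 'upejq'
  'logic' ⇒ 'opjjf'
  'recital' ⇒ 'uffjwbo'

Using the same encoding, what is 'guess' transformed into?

The shift depends on letter class: consonant c→f is +3, but vowel u→v is +1. Two shifts are in play — +1 for a/e/i/o/u, +3 for every other letter.
On guess: g(cons)+3=j, u(vowel)+1=v, e(vowel)+1=f, s(cons)+3=v, s(cons)+3=v.

jvfvv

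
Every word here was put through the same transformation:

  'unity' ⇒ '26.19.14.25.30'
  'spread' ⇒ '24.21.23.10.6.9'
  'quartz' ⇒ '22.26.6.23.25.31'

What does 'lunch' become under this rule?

17.26.19.8.13

u is letter #21 and maps to 26: an offset of 5. Each letter is replaced by its alphabet position (a=1..z=26) + 5.
On lunch: l=12→17, u=21→26, n=14→19, c=3→8, h=8→13.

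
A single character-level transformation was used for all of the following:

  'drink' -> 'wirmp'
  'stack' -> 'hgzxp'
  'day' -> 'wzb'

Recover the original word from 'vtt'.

Each pair mirrors across the alphabet (d↔w, r↔i, i↔r): positions sum to 25. Each letter is replaced by its mirror in the alphabet: a↔z, b↔y, c↔x, and so on (the Atbash cipher).
Undoing it on vtt: v↔e, t↔g, t↔g.

egg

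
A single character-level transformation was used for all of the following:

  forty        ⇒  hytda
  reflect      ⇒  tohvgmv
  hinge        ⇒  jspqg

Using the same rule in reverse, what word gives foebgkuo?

Shifts by position in forty: pos 0: f→h (+2), pos 1: o→y (+10), pos 2: r→t (+2), pos 3: t→d (+10) — repeating every 2. The shifts repeat in a cycle of length 2: positions 0,1,… shift by +2, +10, then the pattern repeats.
Reversing it on foebgkuo: f−2=d, o−10=e, e−2=c, b−10=r, g−2=e, k−10=a, u−2=s, o−10=e.

decrease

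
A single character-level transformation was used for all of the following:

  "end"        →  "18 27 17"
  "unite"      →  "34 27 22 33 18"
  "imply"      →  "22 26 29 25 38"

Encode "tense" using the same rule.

33 18 27 32 18

Letters become their 1-based position plus 13 (so a→14, b→15, …).
For tense: t=20→33, e=5→18, n=14→27, s=19→32, e=5→18.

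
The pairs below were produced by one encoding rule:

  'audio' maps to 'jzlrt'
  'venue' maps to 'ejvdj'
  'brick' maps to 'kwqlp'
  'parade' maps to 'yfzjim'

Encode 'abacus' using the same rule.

jgilza

It's a Vigenère-style cipher with numeric key [9,5,8]: position i shifts by key[i mod 3].
For abacus: a+9=j, b+5=g, a+8=i, c+9=l, u+5=z, s+8=a.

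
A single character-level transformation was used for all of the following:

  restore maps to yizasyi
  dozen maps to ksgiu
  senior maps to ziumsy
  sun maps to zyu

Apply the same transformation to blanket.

iseuria

The shift depends on letter class: consonant r→y is +7, but vowel e→i is +4. The rule splits by letter class: vowels +4, consonants +7.
Applying it to blanket: b(cons)+7=i, l(cons)+7=s, a(vowel)+4=e, n(cons)+7=u, k(cons)+7=r, e(vowel)+4=i, t(cons)+7=a.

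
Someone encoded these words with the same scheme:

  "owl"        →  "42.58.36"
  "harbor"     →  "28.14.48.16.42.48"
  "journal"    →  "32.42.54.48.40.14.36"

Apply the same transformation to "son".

o(#15)→42 and w(#23)→58: differences scale by 2, so n = 2·pos + 12. The formula is n = 2×(alphabet index, a=1) + 12.
For son: s=19→50, o=15→42, n=14→40.

50.42.40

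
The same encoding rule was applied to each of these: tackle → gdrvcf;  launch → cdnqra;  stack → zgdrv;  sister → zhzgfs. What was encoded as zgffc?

Treating letters as 0–25, the rule is x ↦ 7x + 3 (mod 26).
Decoding zgffc: z(25)→15·(25−3)≡18=s; g(6)→15·(6−3)≡19=t; f(5)→15·(5−3)≡4=e; f(5)→15·(5−3)≡4=e; c(2)→15·(2−3)≡11=l (all mod 26).

steel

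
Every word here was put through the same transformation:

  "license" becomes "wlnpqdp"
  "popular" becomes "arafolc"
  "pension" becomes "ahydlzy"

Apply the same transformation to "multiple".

Shifts by position in license: pos 0: l→w (+11), pos 1: i→l (+3), pos 2: c→n (+11), pos 3: e→p (+11), pos 4: n→q (+3), pos 5: s→d (+11) — repeating every 3. It's a Vigenère-style cipher with numeric key [11,3,11]: position i shifts by key[i mod 3].
Applying it to multiple: m+11=x, u+3=x, l+11=w, t+11=e, i+3=l, p+11=a, l+11=w, e+3=h.

xxwelawh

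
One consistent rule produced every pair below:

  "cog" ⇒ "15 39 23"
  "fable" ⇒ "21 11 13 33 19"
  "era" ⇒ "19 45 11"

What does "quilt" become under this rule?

43 51 27 33 49

c(#3)→15 and o(#15)→39: differences scale by 2, so n = 2·pos + 9. The formula is n = 2×(alphabet index, a=1) + 9.
Applying it to quilt: q=17→43, u=21→51, i=9→27, l=12→33, t=20→49.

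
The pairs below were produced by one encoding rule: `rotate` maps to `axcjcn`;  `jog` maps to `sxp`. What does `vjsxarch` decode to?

majority

Compare letters: r→a is +9, o→x is +9, t→c is +9 — a constant shift. Every letter moves 9 places later in the alphabet, wrapping around z→a.
Reversing it on vjsxarch: v−9=m, j−9=a, s−9=j, x−9=o, a−9=r, r−9=i, c−9=t, h−9=y.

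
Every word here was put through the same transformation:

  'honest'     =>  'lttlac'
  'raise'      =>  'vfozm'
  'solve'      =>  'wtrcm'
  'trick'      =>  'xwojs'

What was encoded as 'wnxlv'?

siren

In honest: h→l is +4, o→t is +5, n→t is +6, e→l is +7 — the shift increases by 1 each position. Letter i (0-indexed) is shifted by i+4, so successive shifts are 4, 5, 6, ….
Undoing it on wnxlv: w−4=s, n−5=i, x−6=r, l−7=e, v−8=n.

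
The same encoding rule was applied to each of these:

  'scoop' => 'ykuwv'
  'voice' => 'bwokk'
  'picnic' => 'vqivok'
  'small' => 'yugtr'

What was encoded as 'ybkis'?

steam

The shifts repeat in a cycle of length 2: positions 0,1,… shift by +6, +8, then the pattern repeats.
Reversing it on ybkis: y−6=s, b−8=t, k−6=e, i−8=a, s−6=m.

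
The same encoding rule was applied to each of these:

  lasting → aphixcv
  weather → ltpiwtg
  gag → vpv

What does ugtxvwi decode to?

This is a Caesar cipher with shift 15.
Decoding ugtxvwi: u−15=f, g−15=r, t−15=e, x−15=i, v−15=g, w−15=h, i−15=t.

freight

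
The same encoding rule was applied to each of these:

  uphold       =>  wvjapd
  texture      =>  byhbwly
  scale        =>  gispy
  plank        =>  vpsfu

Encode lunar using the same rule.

u(20)→w(22) and p(15)→v(21) fit y≡21x+18 (mod 26); the inverse of 21 mod 26 is 5. This is an affine cipher: with a=0,…,z=25, each position x becomes (21x+18) mod 26.
Applying it to lunar: l(11)→21·11+18≡15=p; u(20)→21·20+18≡22=w; n(13)→21·13+18≡5=f; a(0)→21·0+18≡18=s; r(17)→21·17+18≡11=l (all mod 26).

pwfsl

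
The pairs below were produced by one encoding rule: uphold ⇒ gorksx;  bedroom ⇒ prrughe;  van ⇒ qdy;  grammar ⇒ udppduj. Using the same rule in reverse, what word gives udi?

far

The output letters match the input read backwards, each shifted +3: uphold reversed is dlohpu. The word is reversed, then every letter is shifted forward by 3.
Reversing it on udi: shift back: u−3=r, d−3=a, i−3=f → raf; then reverse → far.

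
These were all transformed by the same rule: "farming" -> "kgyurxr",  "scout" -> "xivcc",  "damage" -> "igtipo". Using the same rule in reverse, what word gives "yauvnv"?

tunnel

In farming: f→k is +5, a→g is +6, r→y is +7, m→u is +8 — the shift increases by 1 each position. Each letter shifts forward by (position + 5), i.e. 5, 6, 7, … — the shift grows by one for each successive letter.
Undoing it on yauvnv: y−5=t, a−6=u, u−7=n, v−8=n, n−9=e, v−10=l.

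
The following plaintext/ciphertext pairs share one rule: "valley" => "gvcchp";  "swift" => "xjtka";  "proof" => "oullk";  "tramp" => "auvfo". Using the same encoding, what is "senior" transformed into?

v(21)→g(6) and a(0)→v(21) fit y≡3x+21 (mod 26); the inverse of 3 mod 26 is 9. Treating letters as 0–25, the rule is x ↦ 3x + 21 (mod 26).
On senior: s(18)→3·18+21≡23=x; e(4)→3·4+21≡7=h; n(13)→3·13+21≡8=i; i(8)→3·8+21≡19=t; o(14)→3·14+21≡11=l; r(17)→3·17+21≡20=u (all mod 26).

xhitlu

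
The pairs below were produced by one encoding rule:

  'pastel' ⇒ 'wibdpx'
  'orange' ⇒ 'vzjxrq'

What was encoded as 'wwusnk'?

policy

Letter i (0-indexed) is shifted by i+7, so successive shifts are 7, 8, 9, ….
Undoing it on wwusnk: w−7=p, w−8=o, u−9=l, s−10=i, n−11=c, k−12=y.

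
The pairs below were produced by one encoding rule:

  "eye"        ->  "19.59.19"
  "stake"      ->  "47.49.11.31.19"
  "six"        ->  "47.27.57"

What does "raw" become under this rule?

e(#5)→19 and y(#25)→59: differences scale by 2, so n = 2·pos + 9. With a=1..z=26, the number is 2·pos + 9.
On raw: r=18→45, a=1→11, w=23→55.

45.11.55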